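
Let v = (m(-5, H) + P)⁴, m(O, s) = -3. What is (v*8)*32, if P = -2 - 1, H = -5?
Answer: 331776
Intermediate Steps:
P = -3
v = 1296 (v = (-3 - 3)⁴ = (-6)⁴ = 1296)
(v*8)*32 = (1296*8)*32 = 10368*32 = 331776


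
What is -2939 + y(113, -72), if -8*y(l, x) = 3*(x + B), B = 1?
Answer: -23299/8 ≈ -2912.4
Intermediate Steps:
y(l, x) = -3/8 - 3*x/8 (y(l, x) = -3*(x + 1)/8 = -3*(1 + x)/8 = -(3 + 3*x)/8 = -3/8 - 3*x/8)
-2939 + y(113, -72) = -2939 + (-3/8 - 3/8*(-72)) = -2939 + (-3/8 + 27) = -2939 + 213/8 = -23299/8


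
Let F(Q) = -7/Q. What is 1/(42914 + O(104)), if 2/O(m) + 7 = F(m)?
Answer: 735/31541582 ≈ 2.3303e-5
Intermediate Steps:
O(m) = 2/(-7 - 7/m)
1/(42914 + O(104)) = 1/(42914 - 2*104/(7 + 7*104)) = 1/(42914 - 2*104/(7 + 728)) = 1/(42914 - 2*104/735) = 1/(42914 - 2*104*1/735) = 1/(42914 - 208/735) = 1/(31541582/735) = 735/31541582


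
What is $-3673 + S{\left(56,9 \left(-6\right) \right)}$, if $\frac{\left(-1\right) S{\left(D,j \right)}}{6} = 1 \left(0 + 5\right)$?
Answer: $-3703$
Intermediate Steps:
$S{\left(D,j \right)} = -30$ ($S{\left(D,j \right)} = - 6 \cdot 1 \left(0 + 5\right) = - 6 \cdot 1 \cdot 5 = \left(-6\right) 5 = -30$)
$-3673 + S{\left(56,9 \left(-6\right) \right)} = -3673 - 30 = -3703$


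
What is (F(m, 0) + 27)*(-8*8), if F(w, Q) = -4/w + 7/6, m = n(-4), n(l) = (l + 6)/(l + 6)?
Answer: -4640/3 ≈ -1546.7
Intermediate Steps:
n(l) = 1 (n(l) = (6 + l)/(6 + l) = 1)
m = 1
F(w, Q) = 7/6 - 4/w (F(w, Q) = -4/w + 7*(⅙) = -4/w + 7/6 = 7/6 - 4/w)
(F(m, 0) + 27)*(-8*8) = ((7/6 - 4/1) + 27)*(-8*8) = ((7/6 - 4*1) + 27)*(-64) = ((7/6 - 4) + 27)*(-64) = (-17/6 + 27)*(-64) = (145/6)*(-64) = -4640/3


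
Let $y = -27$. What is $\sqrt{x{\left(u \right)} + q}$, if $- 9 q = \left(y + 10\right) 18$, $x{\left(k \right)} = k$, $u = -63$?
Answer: $i \sqrt{29} \approx 5.3852 i$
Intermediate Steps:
$q = 34$ ($q = - \frac{\left(-27 + 10\right) 18}{9} = - \frac{\left(-17\right) 18}{9} = \left(- \frac{1}{9}\right) \left(-306\right) = 34$)
$\sqrt{x{\left(u \right)} + q} = \sqrt{-63 + 34} = \sqrt{-29} = i \sqrt{29}$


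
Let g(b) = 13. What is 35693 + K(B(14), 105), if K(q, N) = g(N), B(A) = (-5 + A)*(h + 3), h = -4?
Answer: 35706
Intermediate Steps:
B(A) = 5 - A (B(A) = (-5 + A)*(-4 + 3) = (-5 + A)*(-1) = 5 - A)
K(q, N) = 13
35693 + K(B(14), 105) = 35693 + 13 = 35706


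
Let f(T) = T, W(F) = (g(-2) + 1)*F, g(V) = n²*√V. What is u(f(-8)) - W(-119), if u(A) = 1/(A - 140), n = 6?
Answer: 17611/148 + 4284*I*√2 ≈ 118.99 + 6058.5*I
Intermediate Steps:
g(V) = 36*√V (g(V) = 6²*√V = 36*√V)
W(F) = F*(1 + 36*I*√2) (W(F) = (36*√(-2) + 1)*F = (36*(I*√2) + 1)*F = (36*I*√2 + 1)*F = (1 + 36*I*√2)*F = F*(1 + 36*I*√2))
u(A) = 1/(-140 + A)
u(f(-8)) - W(-119) = 1/(-140 - 8) - (-119)*(1 + 36*I*√2) = 1/(-148) - (-119 - 4284*I*√2) = -1/148 + (119 + 4284*I*√2) = 17611/148 + 4284*I*√2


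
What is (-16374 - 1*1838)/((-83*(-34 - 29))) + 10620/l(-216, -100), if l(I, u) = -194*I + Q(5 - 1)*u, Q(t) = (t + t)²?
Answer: -21109531/6630372 ≈ -3.1838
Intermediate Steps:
Q(t) = 4*t² (Q(t) = (2*t)² = 4*t²)
l(I, u) = -194*I + 64*u (l(I, u) = -194*I + (4*(5 - 1)²)*u = -194*I + (4*4²)*u = -194*I + (4*16)*u = -194*I + 64*u)
(-16374 - 1*1838)/((-83*(-34 - 29))) + 10620/l(-216, -100) = (-16374 - 1*1838)/((-83*(-34 - 29))) + 10620/(-194*(-216) + 64*(-100)) = (-16374 - 1838)/((-83*(-63))) + 10620/(41904 - 6400) = -18212/5229 + 10620/35504 = -18212*1/5229 + 10620*(1/35504) = -18212/5229 + 2655/8876 = -21109531/6630372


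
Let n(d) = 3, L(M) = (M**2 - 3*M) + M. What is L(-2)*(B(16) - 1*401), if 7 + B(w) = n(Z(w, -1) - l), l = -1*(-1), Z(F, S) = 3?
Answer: -3240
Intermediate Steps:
l = 1
L(M) = M**2 - 2*M
B(w) = -4 (B(w) = -7 + 3 = -4)
L(-2)*(B(16) - 1*401) = (-2*(-2 - 2))*(-4 - 1*401) = (-2*(-4))*(-4 - 401) = 8*(-405) = -3240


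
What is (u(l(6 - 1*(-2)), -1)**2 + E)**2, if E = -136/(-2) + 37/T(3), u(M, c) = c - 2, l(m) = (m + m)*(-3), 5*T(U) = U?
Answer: 173056/9 ≈ 19228.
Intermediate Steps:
T(U) = U/5
l(m) = -6*m (l(m) = (2*m)*(-3) = -6*m)
u(M, c) = -2 + c
E = 389/3 (E = -136/(-2) + 37/(((1/5)*3)) = -136*(-1/2) + 37/(3/5) = 68 + 37*(5/3) = 68 + 185/3 = 389/3 ≈ 129.67)
(u(l(6 - 1*(-2)), -1)**2 + E)**2 = ((-2 - 1)**2 + 389/3)**2 = ((-3)**2 + 389/3)**2 = (9 + 389/3)**2 = (416/3)**2 = 173056/9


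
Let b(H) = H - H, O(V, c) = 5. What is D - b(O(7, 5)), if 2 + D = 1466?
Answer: 1464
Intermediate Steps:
b(H) = 0
D = 1464 (D = -2 + 1466 = 1464)
D - b(O(7, 5)) = 1464 - 1*0 = 1464 + 0 = 1464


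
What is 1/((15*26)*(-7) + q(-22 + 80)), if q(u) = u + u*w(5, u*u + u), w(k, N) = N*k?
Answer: 1/989708 ≈ 1.0104e-6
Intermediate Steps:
q(u) = u + u*(5*u + 5*u²) (q(u) = u + u*((u*u + u)*5) = u + u*((u² + u)*5) = u + u*((u + u²)*5) = u + u*(5*u + 5*u²))
1/((15*26)*(-7) + q(-22 + 80)) = 1/((15*26)*(-7) + (-22 + 80)*(1 + 5*(-22 + 80)*(1 + (-22 + 80)))) = 1/(390*(-7) + 58*(1 + 5*58*(1 + 58))) = 1/(-2730 + 58*(1 + 5*58*59)) = 1/(-2730 + 58*(1 + 17110)) = 1/(-2730 + 58*17111) = 1/(-2730 + 992438) = 1/989708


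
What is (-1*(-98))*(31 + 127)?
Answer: 15484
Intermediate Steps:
(-1*(-98))*(31 + 127) = 98*158 = 15484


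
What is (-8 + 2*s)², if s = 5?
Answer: 4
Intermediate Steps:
(-8 + 2*s)² = (-8 + 2*5)² = (-8 + 10)² = 2² = 4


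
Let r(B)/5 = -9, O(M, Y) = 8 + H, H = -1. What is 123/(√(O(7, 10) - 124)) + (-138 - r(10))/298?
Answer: -93/298 - 41*I*√13/13 ≈ -0.31208 - 11.371*I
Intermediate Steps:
O(M, Y) = 7 (O(M, Y) = 8 - 1 = 7)
r(B) = -45 (r(B) = 5*(-9) = -45)
123/(√(O(7, 10) - 124)) + (-138 - r(10))/298 = 123/(√(7 - 124)) + (-138 - 1*(-45))/298 = 123/(√(-117)) + (-138 + 45)*(1/298) = 123/((3*I*√13)) - 93*1/298 = 123*(-I*√13/39) - 93/298 = -41*I*√13/13 - 93/298 = -93/298 - 41*I*√13/13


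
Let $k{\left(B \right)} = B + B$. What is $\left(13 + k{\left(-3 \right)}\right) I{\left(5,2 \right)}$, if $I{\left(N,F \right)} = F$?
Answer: $14$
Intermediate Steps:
$k{\left(B \right)} = 2 B$
$\left(13 + k{\left(-3 \right)}\right) I{\left(5,2 \right)} = \left(13 + 2 \left(-3\right)\right) 2 = \left(13 - 6\right) 2 = 7 \cdot 2 = 14$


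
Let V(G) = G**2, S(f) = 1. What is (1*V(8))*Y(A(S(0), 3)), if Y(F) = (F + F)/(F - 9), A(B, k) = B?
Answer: -16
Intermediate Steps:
Y(F) = 2*F/(-9 + F) (Y(F) = (2*F)/(-9 + F) = 2*F/(-9 + F))
(1*V(8))*Y(A(S(0), 3)) = (1*8**2)*(2*1/(-9 + 1)) = (1*64)*(2*1/(-8)) = 64*(2*1*(-1/8)) = 64*(-1/4) = -16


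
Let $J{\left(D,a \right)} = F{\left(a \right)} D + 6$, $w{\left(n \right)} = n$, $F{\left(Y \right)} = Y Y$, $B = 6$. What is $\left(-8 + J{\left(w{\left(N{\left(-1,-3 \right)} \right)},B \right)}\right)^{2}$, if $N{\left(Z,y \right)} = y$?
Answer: $12100$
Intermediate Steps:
$F{\left(Y \right)} = Y^{2}$
$J{\left(D,a \right)} = 6 + D a^{2}$ ($J{\left(D,a \right)} = a^{2} D + 6 = D a^{2} + 6 = 6 + D a^{2}$)
$\left(-8 + J{\left(w{\left(N{\left(-1,-3 \right)} \right)},B \right)}\right)^{2} = \left(-8 + \left(6 - 3 \cdot 6^{2}\right)\right)^{2} = \left(-8 + \left(6 - 108\right)\right)^{2} = \left(-8 - 102\right)^{2} = \left(-110\right)^{2} = 12100$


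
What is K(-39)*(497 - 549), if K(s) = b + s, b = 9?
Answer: 1560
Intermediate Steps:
K(s) = 9 + s
K(-39)*(497 - 549) = (9 - 39)*(497 - 549) = -30*(-52) = 1560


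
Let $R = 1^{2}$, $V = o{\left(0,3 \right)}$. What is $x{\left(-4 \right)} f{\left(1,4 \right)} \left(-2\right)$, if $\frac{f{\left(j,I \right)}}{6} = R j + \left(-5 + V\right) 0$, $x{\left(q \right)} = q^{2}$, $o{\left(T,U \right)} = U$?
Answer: $-192$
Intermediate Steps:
$V = 3$
$R = 1$
$f{\left(j,I \right)} = 6 j$ ($f{\left(j,I \right)} = 6 \left(1 j + \left(-5 + 3\right) 0\right) = 6 \left(j - 0\right) = 6 \left(j + 0\right) = 6 j$)
$x{\left(-4 \right)} f{\left(1,4 \right)} \left(-2\right) = \left(-4\right)^{2} \cdot 6 \cdot 1 \left(-2\right) = 16 \cdot 6 \left(-2\right) = 96 \left(-2\right) = -192$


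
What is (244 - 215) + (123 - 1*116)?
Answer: 36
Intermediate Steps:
(244 - 215) + (123 - 1*116) = 29 + (123 - 116) = 29 + 7 = 36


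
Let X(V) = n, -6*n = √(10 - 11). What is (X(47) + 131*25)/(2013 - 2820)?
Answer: -3275/807 + I/4842 ≈ -4.0582 + 0.00020653*I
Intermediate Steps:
n = -I/6 (n = -√(10 - 11)/6 = -I/6 ≈ -0.16667*I)
X(V) = -I/6
(X(47) + 131*25)/(2013 - 2820) = (-I/6 + 131*25)/(2013 - 2820) = (-I/6 + 3275)/(-807) = (3275 - I/6)*(-1/807) = -3275/807 + I/4842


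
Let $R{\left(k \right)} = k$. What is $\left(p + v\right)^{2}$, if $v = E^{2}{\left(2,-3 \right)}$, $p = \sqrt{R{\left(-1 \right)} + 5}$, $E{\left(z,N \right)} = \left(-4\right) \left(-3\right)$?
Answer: $21316$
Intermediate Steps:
$E{\left(z,N \right)} = 12$
$p = 2$ ($p = \sqrt{-1 + 5} = \sqrt{4} = 2$)
$v = 144$ ($v = 12^{2} = 144$)
$\left(p + v\right)^{2} = \left(2 + 144\right)^{2} = 146^{2} = 21316$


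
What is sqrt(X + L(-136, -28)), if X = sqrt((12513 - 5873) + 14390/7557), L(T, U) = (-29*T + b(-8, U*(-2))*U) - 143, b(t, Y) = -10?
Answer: sqrt(233058764169 + 7557*sqrt(379307518590))/7557 ≈ 64.517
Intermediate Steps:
L(T, U) = -143 - 29*T - 10*U (L(T, U) = (-29*T - 10*U) - 143 = -143 - 29*T - 10*U)
X = sqrt(379307518590)/7557 (X = sqrt(6640 + 14390*(1/7557)) = sqrt(6640 + 14390/7557) = sqrt(50192870/7557) = sqrt(379307518590)/7557 ≈ 81.498)
sqrt(X + L(-136, -28)) = sqrt(sqrt(379307518590)/7557 + (-143 - 29*(-136) - 10*(-28))) = sqrt(sqrt(379307518590)/7557 + (-143 + 3944 + 280)) = sqrt(sqrt(379307518590)/7557 + 4081) = sqrt(4081 + sqrt(379307518590)/7557)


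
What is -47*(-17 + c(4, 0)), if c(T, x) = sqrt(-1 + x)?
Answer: 799 - 47*I ≈ 799.0 - 47.0*I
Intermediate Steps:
-47*(-17 + c(4, 0)) = -47*(-17 + sqrt(-1 + 0)) = -47*(-17 + sqrt(-1)) = -47*(-17 + I) = 799 - 47*I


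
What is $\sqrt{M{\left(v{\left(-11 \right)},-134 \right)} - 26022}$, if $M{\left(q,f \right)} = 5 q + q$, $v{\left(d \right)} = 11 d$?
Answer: $6 i \sqrt{743} \approx 163.55 i$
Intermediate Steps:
$M{\left(q,f \right)} = 6 q$
$\sqrt{M{\left(v{\left(-11 \right)},-134 \right)} - 26022} = \sqrt{6 \cdot 11 \left(-11\right) - 26022} = \sqrt{6 \left(-121\right) - 26022} = \sqrt{-726 - 26022} = \sqrt{-26748} = 6 i \sqrt{743}$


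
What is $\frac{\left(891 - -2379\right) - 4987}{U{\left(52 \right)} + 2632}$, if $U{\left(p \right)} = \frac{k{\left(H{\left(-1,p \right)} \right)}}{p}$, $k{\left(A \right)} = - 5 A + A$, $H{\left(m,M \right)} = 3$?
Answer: $- \frac{22321}{34213} \approx -0.65241$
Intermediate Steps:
$k{\left(A \right)} = - 4 A$
$U{\left(p \right)} = - \frac{12}{p}$ ($U{\left(p \right)} = \frac{\left(-4\right) 3}{p} = - \frac{12}{p}$)
$\frac{\left(891 - -2379\right) - 4987}{U{\left(52 \right)} + 2632} = \frac{\left(891 - -2379\right) - 4987}{- \frac{12}{52} + 2632} = \frac{\left(891 + 2379\right) - 4987}{\left(-12\right) \frac{1}{52} + 2632} = \frac{3270 - 4987}{- \frac{3}{13} + 2632} = - \frac{1717}{\frac{34213}{13}} = \left(-1717\right) \frac{13}{34213} = - \frac{22321}{34213}$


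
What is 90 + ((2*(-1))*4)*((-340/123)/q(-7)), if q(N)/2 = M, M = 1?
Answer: 12430/123 ≈ 101.06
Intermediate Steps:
q(N) = 2 (q(N) = 2*1 = 2)
90 + ((2*(-1))*4)*((-340/123)/q(-7)) = 90 + ((2*(-1))*4)*(-340/123/2) = 90 + (-2*4)*(-340*1/123*(½)) = 90 - (-2720)/(123*2) = 90 - 8*(-170/123) = 90 + 1360/123 = 12430/123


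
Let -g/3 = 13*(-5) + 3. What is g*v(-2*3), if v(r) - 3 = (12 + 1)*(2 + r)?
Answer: -9114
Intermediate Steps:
v(r) = 29 + 13*r (v(r) = 3 + (12 + 1)*(2 + r) = 3 + 13*(2 + r) = 3 + (26 + 13*r) = 29 + 13*r)
g = 186 (g = -3*(13*(-5) + 3) = -3*(-65 + 3) = -3*(-62) = 186)
g*v(-2*3) = 186*(29 + 13*(-2*3)) = 186*(29 + 13*(-6)) = 186*(29 - 78) = 186*(-49) = -9114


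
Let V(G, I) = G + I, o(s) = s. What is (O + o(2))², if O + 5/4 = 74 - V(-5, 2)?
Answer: 96721/16 ≈ 6045.1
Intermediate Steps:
O = 303/4 (O = -5/4 + (74 - (-5 + 2)) = -5/4 + (74 - 1*(-3)) = -5/4 + (74 + 3) = -5/4 + 77 = 303/4 ≈ 75.750)
(O + o(2))² = (303/4 + 2)² = (311/4)² = 96721/16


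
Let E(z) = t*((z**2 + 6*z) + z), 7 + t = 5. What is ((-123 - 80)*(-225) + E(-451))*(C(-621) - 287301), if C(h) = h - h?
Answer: 101938129713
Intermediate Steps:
t = -2 (t = -7 + 5 = -2)
C(h) = 0
E(z) = -14*z - 2*z**2 (E(z) = -2*((z**2 + 6*z) + z) = -2*(z**2 + 7*z) = -14*z - 2*z**2)
((-123 - 80)*(-225) + E(-451))*(C(-621) - 287301) = ((-123 - 80)*(-225) - 2*(-451)*(7 - 451))*(0 - 287301) = (-203*(-225) - 2*(-451)*(-444))*(-287301) = (45675 - 400488)*(-287301) = -354813*(-287301) = 101938129713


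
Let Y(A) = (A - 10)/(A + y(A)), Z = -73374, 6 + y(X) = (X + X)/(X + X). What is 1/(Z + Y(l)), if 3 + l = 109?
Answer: -101/7410678 ≈ -1.3629e-5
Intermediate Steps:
y(X) = -5 (y(X) = -6 + (X + X)/(X + X) = -6 + (2*X)/((2*X)) = -6 + (2*X)*(1/(2*X)) = -6 + 1 = -5)
l = 106 (l = -3 + 109 = 106)
Y(A) = (-10 + A)/(-5 + A) (Y(A) = (A - 10)/(A - 5) = (-10 + A)/(-5 + A))
1/(Z + Y(l)) = 1/(-73374 + (-10 + 106)/(-5 + 106)) = 1/(-73374 + 96/101) = 1/(-7410678/101) = -101/7410678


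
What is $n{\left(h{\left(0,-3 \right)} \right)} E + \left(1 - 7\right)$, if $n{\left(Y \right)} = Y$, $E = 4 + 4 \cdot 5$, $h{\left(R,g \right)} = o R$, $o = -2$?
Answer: $-6$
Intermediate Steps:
$h{\left(R,g \right)} = - 2 R$
$E = 24$ ($E = 4 + 20 = 24$)
$n{\left(h{\left(0,-3 \right)} \right)} E + \left(1 - 7\right) = \left(-2\right) 0 \cdot 24 + \left(1 - 7\right) = 0 \cdot 24 - 6 = 0 - 6 = -6$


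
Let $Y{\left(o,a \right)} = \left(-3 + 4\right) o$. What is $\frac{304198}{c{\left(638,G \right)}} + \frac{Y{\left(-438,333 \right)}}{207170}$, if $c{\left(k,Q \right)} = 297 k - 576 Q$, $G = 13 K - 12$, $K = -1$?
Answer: $\frac{15732849398}{10559765655} \approx 1.4899$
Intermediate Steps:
$G = -25$ ($G = 13 \left(-1\right) - 12 = -13 - 12 = -25$)
$c{\left(k,Q \right)} = - 576 Q + 297 k$
$Y{\left(o,a \right)} = o$ ($Y{\left(o,a \right)} = 1 o = o$)
$\frac{304198}{c{\left(638,G \right)}} + \frac{Y{\left(-438,333 \right)}}{207170} = \frac{304198}{\left(-576\right) \left(-25\right) + 297 \cdot 638} - \frac{438}{207170} = \frac{304198}{14400 + 189486} - \frac{219}{103585} = \frac{304198}{203886} - \frac{219}{103585} = 304198 \cdot \frac{1}{203886} - \frac{219}{103585} = \frac{152099}{101943} - \frac{219}{103585} = \frac{15732849398}{10559765655}$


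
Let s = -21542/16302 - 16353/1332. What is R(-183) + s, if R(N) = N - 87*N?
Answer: 18969100349/1206348 ≈ 15724.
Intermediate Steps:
R(N) = -86*N
s = -16404475/1206348 (s = -21542*1/16302 - 16353*1/1332 = -10771/8151 - 1817/148 = -16404475/1206348 ≈ -13.598)
R(-183) + s = -86*(-183) - 16404475/1206348 = 15738 - 16404475/1206348 = 18969100349/1206348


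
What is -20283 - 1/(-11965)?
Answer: -242686094/11965 ≈ -20283.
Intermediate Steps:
-20283 - 1/(-11965) = -20283 - 1*(-1/11965) = -20283 + 1/11965 = -242686094/11965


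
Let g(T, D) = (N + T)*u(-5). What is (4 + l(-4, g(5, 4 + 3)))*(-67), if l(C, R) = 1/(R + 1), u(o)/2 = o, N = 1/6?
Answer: -40535/152 ≈ -266.68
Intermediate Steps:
N = ⅙ ≈ 0.16667
u(o) = 2*o
g(T, D) = -5/3 - 10*T (g(T, D) = (⅙ + T)*(2*(-5)) = (⅙ + T)*(-10) = -5/3 - 10*T)
l(C, R) = 1/(1 + R)
(4 + l(-4, g(5, 4 + 3)))*(-67) = (4 + 1/(1 + (-5/3 - 10*5)))*(-67) = (4 + 1/(1 + (-5/3 - 50)))*(-67) = (4 + 1/(1 - 155/3))*(-67) = (4 + 1/(-152/3))*(-67) = (4 - 3/152)*(-67) = (605/152)*(-67) = -40535/152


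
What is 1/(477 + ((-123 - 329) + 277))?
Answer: 1/302 ≈ 0.0033113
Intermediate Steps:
1/(477 + ((-123 - 329) + 277)) = 1/(477 + (-452 + 277)) = 1/(477 - 175) = 1/302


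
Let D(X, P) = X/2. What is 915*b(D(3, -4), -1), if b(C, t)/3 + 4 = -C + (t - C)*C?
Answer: -101565/4 ≈ -25391.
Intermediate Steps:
D(X, P) = X/2 (D(X, P) = X*(½) = X/2)
b(C, t) = -12 - 3*C + 3*C*(t - C) (b(C, t) = -12 + 3*(-C + (t - C)*C) = -12 + 3*(-C + C*(t - C)) = -12 + (-3*C + 3*C*(t - C)) = -12 - 3*C + 3*C*(t - C))
915*b(D(3, -4), -1) = 915*(-12 - 3*3/2 - 3*((½)*3)² + 3*((½)*3)*(-1)) = 915*(-12 - 3*3/2 - 3*(3/2)² + 3*(3/2)*(-1)) = 915*(-12 - 9/2 - 3*9/4 - 9/2) = 915*(-12 - 9/2 - 27/4 - 9/2) = 915*(-111/4) = -101565/4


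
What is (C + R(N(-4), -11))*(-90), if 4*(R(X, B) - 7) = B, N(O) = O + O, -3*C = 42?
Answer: 1755/2 ≈ 877.50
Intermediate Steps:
C = -14 (C = -⅓*42 = -14)
N(O) = 2*O
R(X, B) = 7 + B/4
(C + R(N(-4), -11))*(-90) = (-14 + (7 + (¼)*(-11)))*(-90) = (-14 + (7 - 11/4))*(-90) = (-14 + 17/4)*(-90) = -39/4*(-90) = 1755/2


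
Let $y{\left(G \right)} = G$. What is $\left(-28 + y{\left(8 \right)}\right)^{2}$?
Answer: $400$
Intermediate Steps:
$\left(-28 + y{\left(8 \right)}\right)^{2} = \left(-28 + 8\right)^{2} = \left(-20\right)^{2} = 400$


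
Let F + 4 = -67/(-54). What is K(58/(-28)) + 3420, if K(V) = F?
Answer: 184531/54 ≈ 3417.2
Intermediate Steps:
F = -149/54 (F = -4 - 67/(-54) = -4 - 67*(-1/54) = -4 + 67/54 = -149/54 ≈ -2.7593)
K(V) = -149/54
K(58/(-28)) + 3420 = -149/54 + 3420 = 184531/54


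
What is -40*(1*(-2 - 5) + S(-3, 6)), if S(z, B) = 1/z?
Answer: 880/3 ≈ 293.33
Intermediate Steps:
-40*(1*(-2 - 5) + S(-3, 6)) = -40*(1*(-2 - 5) + 1/(-3)) = -40*(1*(-7) - ⅓) = -40*(-7 - ⅓) = -40*(-22/3) = 880/3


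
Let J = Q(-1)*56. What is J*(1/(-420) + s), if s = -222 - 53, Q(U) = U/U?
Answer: -231002/15 ≈ -15400.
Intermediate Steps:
Q(U) = 1
s = -275
J = 56 (J = 1*56 = 56)
J*(1/(-420) + s) = 56*(1/(-420) - 275) = 56*(-1/420 - 275) = 56*(-115501/420) = -231002/15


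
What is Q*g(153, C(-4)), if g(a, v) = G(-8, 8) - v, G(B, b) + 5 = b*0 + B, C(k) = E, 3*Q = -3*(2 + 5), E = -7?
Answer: 42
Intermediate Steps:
Q = -7 (Q = (-3*(2 + 5))/3 = (-3*7)/3 = (⅓)*(-21) = -7)
C(k) = -7
G(B, b) = -5 + B (G(B, b) = -5 + (b*0 + B) = -5 + (0 + B) = -5 + B)
g(a, v) = -13 - v (g(a, v) = (-5 - 8) - v = -13 - v)
Q*g(153, C(-4)) = -7*(-13 - 1*(-7)) = -7*(-13 + 7) = -7*(-6) = 42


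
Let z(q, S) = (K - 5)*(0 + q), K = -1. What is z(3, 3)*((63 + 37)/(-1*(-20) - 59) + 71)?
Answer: -16014/13 ≈ -1231.8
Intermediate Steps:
z(q, S) = -6*q (z(q, S) = (-1 - 5)*(0 + q) = -6*q)
z(3, 3)*((63 + 37)/(-1*(-20) - 59) + 71) = (-6*3)*((63 + 37)/(-1*(-20) - 59) + 71) = -18*(100/(20 - 59) + 71) = -18*(100/(-39) + 71) = -18*(100*(-1/39) + 71) = -18*(-100/39 + 71) = -18*2669/39 = -16014/13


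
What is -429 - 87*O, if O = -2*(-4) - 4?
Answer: -777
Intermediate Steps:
O = 4 (O = 8 - 4 = 4)
-429 - 87*O = -429 - 87*4 = -429 - 348 = -777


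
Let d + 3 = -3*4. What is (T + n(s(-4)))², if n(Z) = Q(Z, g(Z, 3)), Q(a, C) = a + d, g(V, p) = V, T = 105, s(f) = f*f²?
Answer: 676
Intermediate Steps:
d = -15 (d = -3 - 3*4 = -3 - 12 = -15)
s(f) = f³
Q(a, C) = -15 + a (Q(a, C) = a - 15 = -15 + a)
n(Z) = -15 + Z
(T + n(s(-4)))² = (105 + (-15 + (-4)³))² = (105 + (-15 - 64))² = (105 - 79)² = 26² = 676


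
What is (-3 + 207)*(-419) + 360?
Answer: -85116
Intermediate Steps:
(-3 + 207)*(-419) + 360 = 204*(-419) + 360 = -85476 + 360 = -85116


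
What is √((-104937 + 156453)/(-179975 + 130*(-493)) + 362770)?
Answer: √854767245910/1535 ≈ 602.30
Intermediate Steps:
√((-104937 + 156453)/(-179975 + 130*(-493)) + 362770) = √(51516/(-179975 - 64090) + 362770) = √(51516/(-244065) + 362770) = √(51516*(-1/244065) + 362770) = √(-324/1535 + 362770) = √(556851626/1535) = √854767245910/1535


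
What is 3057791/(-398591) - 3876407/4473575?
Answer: -15224358315362/1783126732825 ≈ -8.5380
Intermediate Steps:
3057791/(-398591) - 3876407/4473575 = 3057791*(-1/398591) - 3876407*1/4473575 = -3057791/398591 - 3876407/4473575 = -15224358315362/1783126732825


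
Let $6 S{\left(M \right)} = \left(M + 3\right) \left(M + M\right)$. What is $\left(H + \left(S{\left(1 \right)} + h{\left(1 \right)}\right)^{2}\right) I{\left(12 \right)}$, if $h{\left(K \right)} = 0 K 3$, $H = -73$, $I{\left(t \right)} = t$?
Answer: $- \frac{2564}{3} \approx -854.67$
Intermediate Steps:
$h{\left(K \right)} = 0$ ($h{\left(K \right)} = 0 \cdot 3 = 0$)
$S{\left(M \right)} = \frac{M \left(3 + M\right)}{3}$ ($S{\left(M \right)} = \frac{\left(M + 3\right) \left(M + M\right)}{6} = \frac{\left(3 + M\right) 2 M}{6} = \frac{2 M \left(3 + M\right)}{6} = \frac{M \left(3 + M\right)}{3}$)
$\left(H + \left(S{\left(1 \right)} + h{\left(1 \right)}\right)^{2}\right) I{\left(12 \right)} = \left(-73 + \left(\frac{1}{3} \cdot 1 \left(3 + 1\right) + 0\right)^{2}\right) 12 = \left(-73 + \left(\frac{1}{3} \cdot 1 \cdot 4 + 0\right)^{2}\right) 12 = \left(-73 + \left(\frac{4}{3} + 0\right)^{2}\right) 12 = \left(-73 + \left(\frac{4}{3}\right)^{2}\right) 12 = \left(-73 + \frac{16}{9}\right) 12 = \left(- \frac{641}{9}\right) 12 = - \frac{2564}{3}$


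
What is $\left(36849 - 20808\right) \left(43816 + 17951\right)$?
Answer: $990804447$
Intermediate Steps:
$\left(36849 - 20808\right) \left(43816 + 17951\right) = \left(36849 + \left(-21921 + 1113\right)\right) 61767 = \left(36849 - 20808\right) 61767 = 16041 \cdot 61767 = 990804447$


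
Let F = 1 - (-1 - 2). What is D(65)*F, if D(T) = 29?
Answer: 116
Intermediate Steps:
F = 4 (F = 1 - 1*(-3) = 1 + 3 = 4)
D(65)*F = 29*4 = 116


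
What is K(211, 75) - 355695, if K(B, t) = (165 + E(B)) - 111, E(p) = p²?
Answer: -311120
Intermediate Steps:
K(B, t) = 54 + B² (K(B, t) = (165 + B²) - 111 = 54 + B²)
K(211, 75) - 355695 = (54 + 211²) - 355695 = (54 + 44521) - 355695 = 44575 - 355695 = -311120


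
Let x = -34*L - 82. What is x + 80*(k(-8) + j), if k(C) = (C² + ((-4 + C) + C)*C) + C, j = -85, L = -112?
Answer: 14206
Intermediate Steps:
k(C) = C + C² + C*(-4 + 2*C) (k(C) = (C² + (-4 + 2*C)*C) + C = (C² + C*(-4 + 2*C)) + C = C + C² + C*(-4 + 2*C))
x = 3726 (x = -34*(-112) - 82 = 3808 - 82 = 3726)
x + 80*(k(-8) + j) = 3726 + 80*(3*(-8)*(-1 - 8) - 85) = 3726 + 80*(3*(-8)*(-9) - 85) = 3726 + 80*(216 - 85) = 3726 + 80*131 = 3726 + 10480 = 14206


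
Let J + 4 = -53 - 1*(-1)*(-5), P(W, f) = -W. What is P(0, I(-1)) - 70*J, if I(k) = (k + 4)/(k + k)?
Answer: 4340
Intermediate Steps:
I(k) = (4 + k)/(2*k) (I(k) = (4 + k)/((2*k)) = (4 + k)*(1/(2*k)) = (4 + k)/(2*k))
J = -62 (J = -4 + (-53 - 1*(-1)*(-5)) = -4 + (-53 - (-1)*(-5)) = -4 + (-53 - 1*5) = -4 + (-53 - 5) = -4 - 58 = -62)
P(0, I(-1)) - 70*J = -1*0 - 70*(-62) = 0 + 4340 = 4340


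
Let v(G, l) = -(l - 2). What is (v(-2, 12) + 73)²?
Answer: 3969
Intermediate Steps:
v(G, l) = 2 - l (v(G, l) = -(-2 + l) = 2 - l)
(v(-2, 12) + 73)² = ((2 - 1*12) + 73)² = ((2 - 12) + 73)² = (-10 + 73)² = 63² = 3969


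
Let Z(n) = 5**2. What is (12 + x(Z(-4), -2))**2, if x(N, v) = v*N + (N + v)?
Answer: 225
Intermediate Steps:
Z(n) = 25
x(N, v) = N + v + N*v (x(N, v) = N*v + (N + v) = N + v + N*v)
(12 + x(Z(-4), -2))**2 = (12 + (25 - 2 + 25*(-2)))**2 = (12 + (25 - 2 - 50))**2 = (12 - 27)**2 = (-15)**2 = 225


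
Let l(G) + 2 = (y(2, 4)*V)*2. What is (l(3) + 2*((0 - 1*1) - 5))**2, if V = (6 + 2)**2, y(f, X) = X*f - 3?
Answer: 391876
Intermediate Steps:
y(f, X) = -3 + X*f
V = 64 (V = 8**2 = 64)
l(G) = 638 (l(G) = -2 + ((-3 + 4*2)*64)*2 = -2 + ((-3 + 8)*64)*2 = -2 + (5*64)*2 = -2 + 320*2 = -2 + 640 = 638)
(l(3) + 2*((0 - 1*1) - 5))**2 = (638 + 2*((0 - 1*1) - 5))**2 = (638 + 2*((0 - 1) - 5))**2 = (638 + 2*(-1 - 5))**2 = (638 + 2*(-6))**2 = (638 - 12)**2 = 626**2 = 391876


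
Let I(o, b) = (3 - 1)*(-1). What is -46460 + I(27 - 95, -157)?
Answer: -46462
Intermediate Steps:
I(o, b) = -2 (I(o, b) = 2*(-1) = -2)
-46460 + I(27 - 95, -157) = -46460 - 2 = -46462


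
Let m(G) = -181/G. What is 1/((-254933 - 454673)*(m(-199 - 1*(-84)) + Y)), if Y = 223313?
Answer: -115/18223516576656 ≈ -6.3105e-12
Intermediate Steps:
1/((-254933 - 454673)*(m(-199 - 1*(-84)) + Y)) = 1/((-254933 - 454673)*(-181/(-199 - 1*(-84)) + 223313)) = 1/(-709606*(-181/(-199 + 84) + 223313)) = 1/(-709606*(-181/(-115) + 223313)) = 1/(-709606*(-181*(-1/115) + 223313)) = 1/(-709606*(181/115 + 223313)) = 1/(-709606*25681176/115) = 1/(-18223516576656/115) = -115/18223516576656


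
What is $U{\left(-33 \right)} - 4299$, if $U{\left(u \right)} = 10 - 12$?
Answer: $-4301$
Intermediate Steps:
$U{\left(u \right)} = -2$ ($U{\left(u \right)} = 10 - 12 = -2$)
$U{\left(-33 \right)} - 4299 = -2 - 4299 = -4301$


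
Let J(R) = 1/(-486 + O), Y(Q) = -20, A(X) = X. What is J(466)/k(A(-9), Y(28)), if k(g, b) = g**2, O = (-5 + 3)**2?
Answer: -1/39042 ≈ -2.5613e-5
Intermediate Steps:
O = 4 (O = (-2)**2 = 4)
J(R) = -1/482 (J(R) = 1/(-486 + 4) = 1/(-482) = -1/482)
J(466)/k(A(-9), Y(28)) = -1/(482*((-9)**2)) = -1/482/81 = -1/482*1/81 = -1/39042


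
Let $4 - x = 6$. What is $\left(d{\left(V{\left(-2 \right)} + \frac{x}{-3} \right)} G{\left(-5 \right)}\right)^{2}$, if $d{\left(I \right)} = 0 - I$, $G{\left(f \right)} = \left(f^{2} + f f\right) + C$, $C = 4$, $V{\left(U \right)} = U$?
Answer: $5184$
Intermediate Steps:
$x = -2$ ($x = 4 - 6 = -2$)
$G{\left(f \right)} = 4 + 2 f^{2}$ ($G{\left(f \right)} = \left(f^{2} + f f\right) + 4 = \left(f^{2} + f^{2}\right) + 4 = 2 f^{2} + 4 = 4 + 2 f^{2}$)
$d{\left(I \right)} = - I$
$\left(d{\left(V{\left(-2 \right)} + \frac{x}{-3} \right)} G{\left(-5 \right)}\right)^{2} = \left(- (-2 - \frac{2}{-3}) \left(4 + 2 \left(-5\right)^{2}\right)\right)^{2} = \left(- (-2 - - \frac{2}{3}) \left(4 + 2 \cdot 25\right)\right)^{2} = \left(- (-2 + \frac{2}{3}) \left(4 + 50\right)\right)^{2} = \left(\left(-1\right) \left(- \frac{4}{3}\right) 54\right)^{2} = \left(\frac{4}{3} \cdot 54\right)^{2} = 72^{2} = 5184$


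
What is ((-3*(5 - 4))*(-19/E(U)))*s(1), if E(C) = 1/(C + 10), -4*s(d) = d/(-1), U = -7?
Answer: 171/4 ≈ 42.750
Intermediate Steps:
s(d) = d/4 (s(d) = -d/(4*(-1)) = -d*(-1)/4 = -(-1)*d/4 = d/4)
E(C) = 1/(10 + C)
((-3*(5 - 4))*(-19/E(U)))*s(1) = ((-3*(5 - 4))*(-19/(1/(10 - 7))))*((1/4)*1) = ((-3*1)*(-19/(1/3)))*(1/4) = -(-57)/1/3*(1/4) = -(-57)*3*(1/4) = -3*(-57)*(1/4) = 171*(1/4) = 171/4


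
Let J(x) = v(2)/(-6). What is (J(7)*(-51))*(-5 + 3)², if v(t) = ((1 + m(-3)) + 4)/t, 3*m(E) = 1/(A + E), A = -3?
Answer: 1513/18 ≈ 84.056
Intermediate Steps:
m(E) = 1/(3*(-3 + E))
v(t) = 89/(18*t) (v(t) = ((1 + 1/(3*(-3 - 3))) + 4)/t = ((1 + (⅓)/(-6)) + 4)/t = ((1 + (⅓)*(-⅙)) + 4)/t = ((1 - 1/18) + 4)/t = (17/18 + 4)/t = 89/(18*t))
J(x) = -89/216 (J(x) = ((89/18)/2)/(-6) = ((89/18)*(½))*(-⅙) = (89/36)*(-⅙) = -89/216)
(J(7)*(-51))*(-5 + 3)² = (-89/216*(-51))*(-5 + 3)² = (1513/72)*(-2)² = (1513/72)*4 = 1513/18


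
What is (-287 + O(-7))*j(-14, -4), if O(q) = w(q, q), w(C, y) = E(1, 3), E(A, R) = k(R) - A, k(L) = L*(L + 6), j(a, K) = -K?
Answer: -1044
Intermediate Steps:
k(L) = L*(6 + L)
E(A, R) = -A + R*(6 + R) (E(A, R) = R*(6 + R) - A = -A + R*(6 + R))
w(C, y) = 26 (w(C, y) = -1*1 + 3*(6 + 3) = -1 + 3*9 = -1 + 27 = 26)
O(q) = 26
(-287 + O(-7))*j(-14, -4) = (-287 + 26)*(-1*(-4)) = -261*4 = -1044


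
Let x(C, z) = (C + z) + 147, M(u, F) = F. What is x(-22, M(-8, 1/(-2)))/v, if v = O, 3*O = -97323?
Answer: -249/64882 ≈ -0.0038377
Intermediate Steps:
O = -32441 (O = (1/3)*(-97323) = -32441)
v = -32441
x(C, z) = 147 + C + z
x(-22, M(-8, 1/(-2)))/v = (147 - 22 + 1/(-2))/(-32441) = (147 - 22 - 1/2)*(-1/32441) = (249/2)*(-1/32441) = -249/64882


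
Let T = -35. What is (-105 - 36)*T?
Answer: 4935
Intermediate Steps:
(-105 - 36)*T = (-105 - 36)*(-35) = -141*(-35) = 4935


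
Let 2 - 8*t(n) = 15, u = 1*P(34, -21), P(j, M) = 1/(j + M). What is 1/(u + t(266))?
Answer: -104/161 ≈ -0.64596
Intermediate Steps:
P(j, M) = 1/(M + j)
u = 1/13 (u = 1/(-21 + 34) = 1/13 ≈ 0.076923)
t(n) = -13/8 (t(n) = 1/4 - 1/8*15 = 1/4 - 15/8 = -13/8)
1/(u + t(266)) = 1/(1/13 - 13/8) = 1/(-161/104) = -104/161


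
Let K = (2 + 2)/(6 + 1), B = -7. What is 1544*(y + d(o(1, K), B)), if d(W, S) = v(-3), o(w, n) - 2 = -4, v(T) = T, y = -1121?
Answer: -1735456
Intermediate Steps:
K = 4/7 ≈ 0.57143
o(w, n) = -2 (o(w, n) = 2 - 4 = -2)
d(W, S) = -3
1544*(y + d(o(1, K), B)) = 1544*(-1121 - 3) = 1544*(-1124) = -1735456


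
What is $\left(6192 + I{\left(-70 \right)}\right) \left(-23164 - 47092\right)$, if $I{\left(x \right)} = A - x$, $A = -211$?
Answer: $-425119056$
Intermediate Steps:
$I{\left(x \right)} = -211 - x$
$\left(6192 + I{\left(-70 \right)}\right) \left(-23164 - 47092\right) = \left(6192 - 141\right) \left(-23164 - 47092\right) = \left(6192 + \left(-211 + 70\right)\right) \left(-70256\right) = \left(6192 - 141\right) \left(-70256\right) = 6051 \left(-70256\right) = -425119056$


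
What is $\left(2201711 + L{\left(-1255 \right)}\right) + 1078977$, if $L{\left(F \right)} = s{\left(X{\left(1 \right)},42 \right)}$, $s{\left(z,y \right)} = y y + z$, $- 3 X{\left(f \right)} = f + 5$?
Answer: $3282450$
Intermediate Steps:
$X{\left(f \right)} = - \frac{5}{3} - \frac{f}{3}$ ($X{\left(f \right)} = - \frac{f + 5}{3} = - \frac{5 + f}{3} = - \frac{5}{3} - \frac{f}{3}$)
$s{\left(z,y \right)} = z + y^{2}$ ($s{\left(z,y \right)} = y^{2} + z = z + y^{2}$)
$L{\left(F \right)} = 1762$ ($L{\left(F \right)} = \left(- \frac{5}{3} - \frac{1}{3}\right) + 42^{2} = \left(- \frac{5}{3} - \frac{1}{3}\right) + 1764 = -2 + 1764 = 1762$)
$\left(2201711 + L{\left(-1255 \right)}\right) + 1078977 = \left(2201711 + 1762\right) + 1078977 = 2203473 + 1078977 = 3282450$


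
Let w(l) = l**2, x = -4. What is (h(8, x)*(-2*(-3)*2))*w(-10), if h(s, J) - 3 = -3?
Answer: 0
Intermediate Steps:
h(s, J) = 0 (h(s, J) = 3 - 3 = 0)
(h(8, x)*(-2*(-3)*2))*w(-10) = (0*(-2*(-3)*2))*(-10)**2 = (0*(6*2))*100 = (0*12)*100 = 0*100 = 0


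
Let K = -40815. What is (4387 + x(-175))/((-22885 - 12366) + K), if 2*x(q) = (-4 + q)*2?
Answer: -2104/38033 ≈ -0.055320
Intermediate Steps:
x(q) = -4 + q (x(q) = ((-4 + q)*2)/2 = (-8 + 2*q)/2 = -4 + q)
(4387 + x(-175))/((-22885 - 12366) + K) = (4387 + (-4 - 175))/((-22885 - 12366) - 40815) = (4387 - 179)/(-35251 - 40815) = 4208/(-76066) = 4208*(-1/76066) = -2104/38033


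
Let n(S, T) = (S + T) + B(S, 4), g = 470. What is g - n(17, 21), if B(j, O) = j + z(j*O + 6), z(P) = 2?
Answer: 413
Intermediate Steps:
B(j, O) = 2 + j (B(j, O) = j + 2 = 2 + j)
n(S, T) = 2 + T + 2*S (n(S, T) = (S + T) + (2 + S) = 2 + T + 2*S)
g - n(17, 21) = 470 - (2 + 21 + 2*17) = 470 - (2 + 21 + 34) = 470 - 1*57 = 470 - 57 = 413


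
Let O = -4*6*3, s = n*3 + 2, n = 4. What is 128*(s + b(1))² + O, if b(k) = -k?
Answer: 21560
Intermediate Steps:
s = 14 (s = 4*3 + 2 = 12 + 2 = 14)
O = -72 (O = -24*3 = -72)
128*(s + b(1))² + O = 128*(14 - 1*1)² - 72 = 128*(14 - 1)² - 72 = 128*13² - 72 = 128*169 - 72 = 21632 - 72 = 21560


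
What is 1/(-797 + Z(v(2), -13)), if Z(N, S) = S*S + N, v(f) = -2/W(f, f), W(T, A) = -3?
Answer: -3/1882 ≈ -0.0015940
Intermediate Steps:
v(f) = ⅔ (v(f) = -2/(-3) = -2*(-⅓) = ⅔)
Z(N, S) = N + S² (Z(N, S) = S² + N = N + S²)
1/(-797 + Z(v(2), -13)) = 1/(-797 + (⅔ + (-13)²)) = 1/(-797 + (⅔ + 169)) = 1/(-797 + 509/3) = 1/(-1882/3) = -3/1882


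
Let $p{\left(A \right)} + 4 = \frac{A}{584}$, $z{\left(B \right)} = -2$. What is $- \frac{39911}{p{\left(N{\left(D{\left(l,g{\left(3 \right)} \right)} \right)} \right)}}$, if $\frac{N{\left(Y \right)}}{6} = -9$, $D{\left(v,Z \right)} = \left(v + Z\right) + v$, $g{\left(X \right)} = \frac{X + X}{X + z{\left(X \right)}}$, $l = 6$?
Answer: $\frac{11654012}{1195} \approx 9752.3$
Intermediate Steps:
$g{\left(X \right)} = \frac{2 X}{-2 + X}$ ($g{\left(X \right)} = \frac{X + X}{X - 2} = \frac{2 X}{-2 + X}$)
$D{\left(v,Z \right)} = Z + 2 v$ ($D{\left(v,Z \right)} = \left(Z + v\right) + v = Z + 2 v$)
$N{\left(Y \right)} = -54$ ($N{\left(Y \right)} = 6 \left(-9\right) = -54$)
$p{\left(A \right)} = -4 + \frac{A}{584}$
$- \frac{39911}{p{\left(N{\left(D{\left(l,g{\left(3 \right)} \right)} \right)} \right)}} = - \frac{39911}{-4 + \frac{1}{584} \left(-54\right)} = - \frac{39911}{-4 - \frac{27}{292}} = - \frac{39911}{- \frac{1195}{292}} = \left(-39911\right) \left(- \frac{292}{1195}\right) = \frac{11654012}{1195}$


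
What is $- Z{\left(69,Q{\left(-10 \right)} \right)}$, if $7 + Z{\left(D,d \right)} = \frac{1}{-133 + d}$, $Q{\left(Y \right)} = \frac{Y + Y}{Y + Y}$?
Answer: $\frac{925}{132} \approx 7.0076$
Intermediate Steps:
$Q{\left(Y \right)} = 1$ ($Q{\left(Y \right)} = \frac{2 Y}{2 Y} = 2 Y \frac{1}{2 Y} = 1$)
$Z{\left(D,d \right)} = -7 + \frac{1}{-133 + d}$
$- Z{\left(69,Q{\left(-10 \right)} \right)} = - \frac{932 - 7}{-133 + 1} = - \frac{932 - 7}{-132} = - \frac{\left(-1\right) 925}{132} = \left(-1\right) \left(- \frac{925}{132}\right) = \frac{925}{132}$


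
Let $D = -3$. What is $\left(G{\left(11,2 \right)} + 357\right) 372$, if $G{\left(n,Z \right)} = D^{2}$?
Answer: $136152$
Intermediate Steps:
$G{\left(n,Z \right)} = 9$ ($G{\left(n,Z \right)} = \left(-3\right)^{2} = 9$)
$\left(G{\left(11,2 \right)} + 357\right) 372 = \left(9 + 357\right) 372 = 366 \cdot 372 = 136152$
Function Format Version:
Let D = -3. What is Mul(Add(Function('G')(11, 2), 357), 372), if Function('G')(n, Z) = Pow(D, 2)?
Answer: 136152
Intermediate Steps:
Function('G')(n, Z) = 9 (Function('G')(n, Z) = Pow(-3, 2) = 9)
Mul(Add(Function('G')(11, 2), 357), 372) = Mul(Add(9, 357), 372) = Mul(366, 372) = 136152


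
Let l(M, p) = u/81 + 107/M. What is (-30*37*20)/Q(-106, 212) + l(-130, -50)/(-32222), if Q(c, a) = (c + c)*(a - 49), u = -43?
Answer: 1883225179223/2931192484740 ≈ 0.64248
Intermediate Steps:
Q(c, a) = 2*c*(-49 + a) (Q(c, a) = (2*c)*(-49 + a) = 2*c*(-49 + a))
l(M, p) = -43/81 + 107/M
(-30*37*20)/Q(-106, 212) + l(-130, -50)/(-32222) = (-30*37*20)/((2*(-106)*(-49 + 212))) + (-43/81 + 107/(-130))/(-32222) = (-1110*20)/((2*(-106)*163)) + (-43/81 + 107*(-1/130))*(-1/32222) = -22200/(-34556) + (-43/81 - 107/130)*(-1/32222) = -22200*(-1/34556) - 14257/10530*(-1/32222) = 5550/8639 + 14257/339297660 = 1883225179223/2931192484740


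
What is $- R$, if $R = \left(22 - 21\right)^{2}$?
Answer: $-1$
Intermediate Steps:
$R = 1$ ($R = \left(22 - 21\right)^{2} = 1^{2} = 1$)
$- R = \left(-1\right) 1 = -1$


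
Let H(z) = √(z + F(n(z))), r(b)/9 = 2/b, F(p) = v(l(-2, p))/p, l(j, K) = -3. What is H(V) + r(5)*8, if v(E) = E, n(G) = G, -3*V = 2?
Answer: 144/5 + √138/6 ≈ 30.758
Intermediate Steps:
V = -⅔ (V = -⅓*2 = -⅔ ≈ -0.66667)
F(p) = -3/p
r(b) = 18/b (r(b) = 9*(2/b) = 18/b)
H(z) = √(z - 3/z)
H(V) + r(5)*8 = √(-⅔ - 3/(-⅔)) + (18/5)*8 = √(-⅔ - 3*(-3/2)) + (18*(⅕))*8 = √(-⅔ + 9/2) + (18/5)*8 = √(23/6) + 144/5 = √138/6 + 144/5 = 144/5 + √138/6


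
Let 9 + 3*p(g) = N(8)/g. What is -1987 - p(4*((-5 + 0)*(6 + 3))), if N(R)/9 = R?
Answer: -29758/15 ≈ -1983.9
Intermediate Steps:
N(R) = 9*R
p(g) = -3 + 24/g (p(g) = -3 + ((9*8)/g)/3 = -3 + (72/g)/3 = -3 + 24/g)
-1987 - p(4*((-5 + 0)*(6 + 3))) = -1987 - (-3 + 24/((4*((-5 + 0)*(6 + 3))))) = -1987 - (-3 + 24/((4*(-5*9)))) = -1987 - (-3 + 24/((4*(-45)))) = -1987 - (-3 + 24/(-180)) = -1987 - (-3 + 24*(-1/180)) = -1987 - (-3 - 2/15) = -1987 - 1*(-47/15) = -1987 + 47/15 = -29758/15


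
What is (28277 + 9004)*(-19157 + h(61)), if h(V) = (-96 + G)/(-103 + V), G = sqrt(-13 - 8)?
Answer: -4998748323/7 - 12427*I*sqrt(21)/14 ≈ -7.1411e+8 - 4067.7*I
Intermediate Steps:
G = I*sqrt(21) (G = sqrt(-21) = I*sqrt(21) ≈ 4.5826*I)
h(V) = (-96 + I*sqrt(21))/(-103 + V)
(28277 + 9004)*(-19157 + h(61)) = (28277 + 9004)*(-19157 + (-96 + I*sqrt(21))/(-103 + 61)) = 37281*(-19157 + (-96 + I*sqrt(21))/(-42)) = 37281*(-19157 - (-96 + I*sqrt(21))/42) = 37281*(-19157 + (16/7 - I*sqrt(21)/42)) = 37281*(-134083/7 - I*sqrt(21)/42) = -4998748323/7 - 12427*I*sqrt(21)/14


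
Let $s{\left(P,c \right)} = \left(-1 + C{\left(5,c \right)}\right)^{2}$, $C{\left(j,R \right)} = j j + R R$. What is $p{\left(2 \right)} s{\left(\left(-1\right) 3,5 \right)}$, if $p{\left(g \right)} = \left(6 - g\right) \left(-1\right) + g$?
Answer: $-4802$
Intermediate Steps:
$C{\left(j,R \right)} = R^{2} + j^{2}$ ($C{\left(j,R \right)} = j^{2} + R^{2} = R^{2} + j^{2}$)
$s{\left(P,c \right)} = \left(24 + c^{2}\right)^{2}$ ($s{\left(P,c \right)} = \left(-1 + \left(c^{2} + 5^{2}\right)\right)^{2} = \left(-1 + \left(c^{2} + 25\right)\right)^{2} = \left(-1 + \left(25 + c^{2}\right)\right)^{2} = \left(24 + c^{2}\right)^{2}$)
$p{\left(g \right)} = -6 + 2 g$ ($p{\left(g \right)} = \left(-6 + g\right) + g = -6 + 2 g$)
$p{\left(2 \right)} s{\left(\left(-1\right) 3,5 \right)} = \left(-6 + 2 \cdot 2\right) \left(24 + 5^{2}\right)^{2} = \left(-6 + 4\right) \left(24 + 25\right)^{2} = - 2 \cdot 49^{2} = \left(-2\right) 2401 = -4802$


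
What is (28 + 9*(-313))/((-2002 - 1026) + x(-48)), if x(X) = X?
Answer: 2789/3076 ≈ 0.90670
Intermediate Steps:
(28 + 9*(-313))/((-2002 - 1026) + x(-48)) = (28 + 9*(-313))/((-2002 - 1026) - 48) = (28 - 2817)/(-3028 - 48) = -2789/(-3076) = -2789*(-1/3076) = 2789/3076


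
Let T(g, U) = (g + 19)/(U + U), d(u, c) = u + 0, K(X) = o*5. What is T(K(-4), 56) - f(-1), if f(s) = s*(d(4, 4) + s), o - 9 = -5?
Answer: 375/112 ≈ 3.3482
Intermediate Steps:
o = 4 (o = 9 - 5 = 4)
K(X) = 20 (K(X) = 4*5 = 20)
d(u, c) = u
T(g, U) = (19 + g)/(2*U) (T(g, U) = (19 + g)/((2*U)) = (19 + g)*(1/(2*U)) = (19 + g)/(2*U))
f(s) = s*(4 + s)
T(K(-4), 56) - f(-1) = (½)*(19 + 20)/56 - (-1)*(4 - 1) = (½)*(1/56)*39 - (-1)*3 = 39/112 - 1*(-3) = 39/112 + 3 = 375/112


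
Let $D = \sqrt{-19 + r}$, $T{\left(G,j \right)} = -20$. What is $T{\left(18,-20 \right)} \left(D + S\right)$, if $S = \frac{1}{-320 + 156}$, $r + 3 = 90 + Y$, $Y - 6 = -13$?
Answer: $\frac{5}{41} - 20 \sqrt{61} \approx -156.08$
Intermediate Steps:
$Y = -7$ ($Y = 6 - 13 = -7$)
$r = 80$ ($r = -3 + \left(90 - 7\right) = -3 + 83 = 80$)
$D = \sqrt{61}$ ($D = \sqrt{-19 + 80} = \sqrt{61} \approx 7.8102$)
$S = - \frac{1}{164}$ ($S = \frac{1}{-164} = - \frac{1}{164} \approx -0.0060976$)
$T{\left(18,-20 \right)} \left(D + S\right) = - 20 \left(\sqrt{61} - \frac{1}{164}\right) = - 20 \left(- \frac{1}{164} + \sqrt{61}\right) = \frac{5}{41} - 20 \sqrt{61}$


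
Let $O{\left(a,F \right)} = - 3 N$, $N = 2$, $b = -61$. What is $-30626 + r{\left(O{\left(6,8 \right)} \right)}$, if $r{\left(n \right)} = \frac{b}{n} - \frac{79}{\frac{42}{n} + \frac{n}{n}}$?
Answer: $- \frac{91808}{3} \approx -30603.0$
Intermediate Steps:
$O{\left(a,F \right)} = -6$ ($O{\left(a,F \right)} = \left(-3\right) 2 = -6$)
$r{\left(n \right)} = - \frac{79}{1 + \frac{42}{n}} - \frac{61}{n}$ ($r{\left(n \right)} = - \frac{61}{n} - \frac{79}{\frac{42}{n} + \frac{n}{n}} = - \frac{61}{n} - \frac{79}{\frac{42}{n} + 1} = - \frac{61}{n} - \frac{79}{1 + \frac{42}{n}} = - \frac{79}{1 + \frac{42}{n}} - \frac{61}{n}$)
$-30626 + r{\left(O{\left(6,8 \right)} \right)} = -30626 + \frac{-2562 - 79 \left(-6\right)^{2} - -366}{\left(-6\right) \left(42 - 6\right)} = -30626 - \frac{-2562 - 2844 + 366}{6 \cdot 36} = -30626 - \frac{-2562 - 2844 + 366}{216} = -30626 - \frac{1}{216} \left(-5040\right) = -30626 + \frac{70}{3} = - \frac{91808}{3}$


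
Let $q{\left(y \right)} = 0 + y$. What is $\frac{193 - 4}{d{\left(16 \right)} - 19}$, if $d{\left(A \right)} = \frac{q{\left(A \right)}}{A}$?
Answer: $- \frac{21}{2} \approx -10.5$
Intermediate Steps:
$q{\left(y \right)} = y$
$d{\left(A \right)} = 1$ ($d{\left(A \right)} = \frac{A}{A} = 1$)
$\frac{193 - 4}{d{\left(16 \right)} - 19} = \frac{193 - 4}{1 - 19} = \frac{189}{-18} = 189 \left(- \frac{1}{18}\right) = - \frac{21}{2}$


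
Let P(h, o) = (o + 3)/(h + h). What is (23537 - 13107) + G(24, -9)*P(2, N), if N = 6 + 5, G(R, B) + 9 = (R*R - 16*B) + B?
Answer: 12887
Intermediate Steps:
G(R, B) = -9 + R² - 15*B (G(R, B) = -9 + ((R*R - 16*B) + B) = -9 + ((R² - 16*B) + B) = -9 + (R² - 15*B) = -9 + R² - 15*B)
N = 11
P(h, o) = (3 + o)/(2*h) (P(h, o) = (3 + o)/((2*h)) = (3 + o)*(1/(2*h)) = (3 + o)/(2*h))
(23537 - 13107) + G(24, -9)*P(2, N) = (23537 - 13107) + (-9 + 24² - 15*(-9))*((½)*(3 + 11)/2) = 10430 + (-9 + 576 + 135)*((½)*(½)*14) = 10430 + 702*(7/2) = 10430 + 2457 = 12887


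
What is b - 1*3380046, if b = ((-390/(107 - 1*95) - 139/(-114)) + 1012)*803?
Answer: -147774119/57 ≈ -2.5925e+6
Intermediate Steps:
b = 44888503/57 (b = ((-390/(107 - 95) - 139*(-1/114)) + 1012)*803 = ((-390/12 + 139/114) + 1012)*803 = ((-390*1/12 + 139/114) + 1012)*803 = ((-65/2 + 139/114) + 1012)*803 = (-1783/57 + 1012)*803 = (55901/57)*803 = 44888503/57 ≈ 7.8752e+5)
b - 1*3380046 = 44888503/57 - 1*3380046 = 44888503/57 - 3380046 = -147774119/57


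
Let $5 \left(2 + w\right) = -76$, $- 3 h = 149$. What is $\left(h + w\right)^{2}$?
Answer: $\frac{1006009}{225} \approx 4471.1$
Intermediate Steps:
$h = - \frac{149}{3}$ ($h = \left(- \frac{1}{3}\right) 149 = - \frac{149}{3} \approx -49.667$)
$w = - \frac{86}{5}$ ($w = -2 + \frac{1}{5} \left(-76\right) = -2 - \frac{76}{5} = - \frac{86}{5} \approx -17.2$)
$\left(h + w\right)^{2} = \left(- \frac{149}{3} - \frac{86}{5}\right)^{2} = \left(- \frac{1003}{15}\right)^{2} = \frac{1006009}{225}$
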